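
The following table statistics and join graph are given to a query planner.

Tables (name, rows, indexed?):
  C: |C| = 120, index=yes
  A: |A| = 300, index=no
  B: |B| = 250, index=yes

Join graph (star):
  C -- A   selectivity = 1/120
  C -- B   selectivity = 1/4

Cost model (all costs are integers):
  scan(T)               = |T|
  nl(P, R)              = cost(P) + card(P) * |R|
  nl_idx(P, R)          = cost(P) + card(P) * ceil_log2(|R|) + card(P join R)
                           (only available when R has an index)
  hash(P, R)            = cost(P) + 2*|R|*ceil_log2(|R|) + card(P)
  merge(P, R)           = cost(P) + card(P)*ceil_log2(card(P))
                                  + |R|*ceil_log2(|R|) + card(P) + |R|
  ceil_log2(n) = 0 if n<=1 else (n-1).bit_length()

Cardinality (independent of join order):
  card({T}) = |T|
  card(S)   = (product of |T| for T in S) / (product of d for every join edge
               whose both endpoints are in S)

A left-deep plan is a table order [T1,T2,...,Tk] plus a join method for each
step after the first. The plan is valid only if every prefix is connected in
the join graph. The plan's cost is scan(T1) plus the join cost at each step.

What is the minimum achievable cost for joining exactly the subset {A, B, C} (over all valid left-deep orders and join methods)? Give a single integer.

6580

Selinger DP over subsets of {A,B,C}:
  {C}: scan cost=120, card=120
  {A}: scan cost=300, card=300
  {B}: scan cost=250, card=250
  {AC}: card=300; try (C,hash)→2280, (C,nl_idx)→2700, (A,merge)→4080, (C,merge)→4260, (A,hash)→5640, (A,nl)→36120 …(+1); best=2280 via (C,hash)
  {BC}: card=7500; try (C,hash)→2180, (B,merge)→3330, (C,merge)→3460, (B,hash)→4240, (B,nl_idx)→8580, (C,nl_idx)→9500 …(+2); best=2180 via (C,hash)
  {ABC}: card=18750; try (B,hash)→6580, (B,merge)→7530, (A,hash)→15080, (B,nl_idx)→23430, (B,nl)→77280, (A,merge)→110180 …(+1); best=6580 via (B,hash)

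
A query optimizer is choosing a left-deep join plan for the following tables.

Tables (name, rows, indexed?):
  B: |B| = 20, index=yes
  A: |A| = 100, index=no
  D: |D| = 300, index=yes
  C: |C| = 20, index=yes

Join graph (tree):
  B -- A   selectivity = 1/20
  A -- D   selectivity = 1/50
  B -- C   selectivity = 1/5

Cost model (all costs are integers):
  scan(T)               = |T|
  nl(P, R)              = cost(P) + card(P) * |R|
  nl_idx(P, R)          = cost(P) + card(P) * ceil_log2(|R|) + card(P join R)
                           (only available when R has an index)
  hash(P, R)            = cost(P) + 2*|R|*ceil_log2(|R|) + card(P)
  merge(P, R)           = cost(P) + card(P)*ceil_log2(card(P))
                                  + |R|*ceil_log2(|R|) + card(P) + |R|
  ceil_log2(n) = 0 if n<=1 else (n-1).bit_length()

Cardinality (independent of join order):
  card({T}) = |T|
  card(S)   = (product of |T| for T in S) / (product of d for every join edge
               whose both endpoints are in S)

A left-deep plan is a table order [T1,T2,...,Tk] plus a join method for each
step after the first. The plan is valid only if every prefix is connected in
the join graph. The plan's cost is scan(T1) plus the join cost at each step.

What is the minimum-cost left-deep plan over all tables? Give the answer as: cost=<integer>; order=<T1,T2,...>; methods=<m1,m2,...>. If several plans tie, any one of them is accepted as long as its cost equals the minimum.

Selinger DP (subsets sized 1..n):
  {B}: scan cost=20, card=20
  {A}: scan cost=100, card=100
  {D}: scan cost=300, card=300
  {C}: scan cost=20, card=20
  {AB}: card=100; try (B,hash)→400, (B,nl_idx)→700, (A,merge)→940, (B,merge)→1020, (A,hash)→1440, (A,nl)→2020 …(+1); best=400 via (B,hash)
  {BC}: card=80; try (C,nl_idx)→200, (B,nl_idx)→200, (C,hash)→240, (B,hash)→240, (C,merge)→260, (B,merge)→260 …(+2); best=200 via (C,nl_idx)
  {AD}: card=600; try (D,nl_idx)→1600, (A,hash)→2000, (D,merge)→3900, (A,merge)→4100, (D,hash)→5600, (D,nl)→30100 …(+1); best=1600 via (D,nl_idx)
  {ABD}: card=600; try (D,nl_idx)→1900, (B,hash)→2400, (D,merge)→4200, (B,nl_idx)→5200, (D,hash)→5900, (B,merge)→8320 …(+2); best=1900 via (D,nl_idx)
  {ABC}: card=400; try (C,hash)→700, (C,nl_idx)→1300, (C,merge)→1320, (A,merge)→1640, (A,hash)→1680, (C,nl)→2400 …(+1); best=700 via (C,hash)
  {ABCD}: card=2400; try (C,hash)→2700, (D,hash)→6500, (D,nl_idx)→6700, (C,nl_idx)→7300, (D,merge)→7700, (C,merge)→8620 …(+2); best=2700 via (C,hash)

cost=2700; order=A,B,D,C; methods=hash,nl_idx,hash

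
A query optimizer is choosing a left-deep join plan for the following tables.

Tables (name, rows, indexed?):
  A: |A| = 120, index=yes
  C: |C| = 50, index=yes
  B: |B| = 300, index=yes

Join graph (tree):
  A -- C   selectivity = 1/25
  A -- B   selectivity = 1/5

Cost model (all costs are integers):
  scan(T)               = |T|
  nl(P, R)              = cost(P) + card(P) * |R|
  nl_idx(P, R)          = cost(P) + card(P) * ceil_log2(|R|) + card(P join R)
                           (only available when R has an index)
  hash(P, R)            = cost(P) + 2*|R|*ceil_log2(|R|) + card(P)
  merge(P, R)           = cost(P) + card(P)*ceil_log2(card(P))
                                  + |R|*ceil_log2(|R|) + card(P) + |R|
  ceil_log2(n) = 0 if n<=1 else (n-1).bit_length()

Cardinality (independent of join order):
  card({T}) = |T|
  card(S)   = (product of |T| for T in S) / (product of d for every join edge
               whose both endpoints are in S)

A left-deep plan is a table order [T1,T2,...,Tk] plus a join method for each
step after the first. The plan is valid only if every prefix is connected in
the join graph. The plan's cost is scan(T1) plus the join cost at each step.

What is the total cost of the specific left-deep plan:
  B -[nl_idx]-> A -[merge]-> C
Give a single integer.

110750

step 1: scan B: cost=300, card=300
step 2: join A via nl_idx
    card(P join A) = 300*120/(5) = 7200
    cost = 300 + 300*7 + 7200 = 9600
step 3: join C via merge
    card(P join C) = 7200*50/(25) = 14400
    cost = 9600 + 7200*13 + 50*6 + 7200 + 50 = 110750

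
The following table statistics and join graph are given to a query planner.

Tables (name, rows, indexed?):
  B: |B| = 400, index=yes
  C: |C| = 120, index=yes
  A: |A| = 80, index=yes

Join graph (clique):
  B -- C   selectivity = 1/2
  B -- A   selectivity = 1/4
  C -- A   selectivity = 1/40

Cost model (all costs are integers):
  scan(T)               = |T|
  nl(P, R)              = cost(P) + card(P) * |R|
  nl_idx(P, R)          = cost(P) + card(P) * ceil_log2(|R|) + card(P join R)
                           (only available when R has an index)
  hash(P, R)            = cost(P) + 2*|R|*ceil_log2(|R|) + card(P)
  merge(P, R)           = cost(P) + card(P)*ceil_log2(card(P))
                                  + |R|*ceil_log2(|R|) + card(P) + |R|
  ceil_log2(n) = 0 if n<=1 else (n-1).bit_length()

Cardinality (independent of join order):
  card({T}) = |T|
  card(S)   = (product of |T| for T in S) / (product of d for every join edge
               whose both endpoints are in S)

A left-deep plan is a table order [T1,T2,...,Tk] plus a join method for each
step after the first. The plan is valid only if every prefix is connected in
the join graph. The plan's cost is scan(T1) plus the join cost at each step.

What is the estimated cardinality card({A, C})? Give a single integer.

Tables in S: A(80), C(120)
Edges inside S: C-A(d=40)
numerator = 80 * 120 = 9600
denominator = 40 = 40
card(S) = 9600 / 40 = 240

240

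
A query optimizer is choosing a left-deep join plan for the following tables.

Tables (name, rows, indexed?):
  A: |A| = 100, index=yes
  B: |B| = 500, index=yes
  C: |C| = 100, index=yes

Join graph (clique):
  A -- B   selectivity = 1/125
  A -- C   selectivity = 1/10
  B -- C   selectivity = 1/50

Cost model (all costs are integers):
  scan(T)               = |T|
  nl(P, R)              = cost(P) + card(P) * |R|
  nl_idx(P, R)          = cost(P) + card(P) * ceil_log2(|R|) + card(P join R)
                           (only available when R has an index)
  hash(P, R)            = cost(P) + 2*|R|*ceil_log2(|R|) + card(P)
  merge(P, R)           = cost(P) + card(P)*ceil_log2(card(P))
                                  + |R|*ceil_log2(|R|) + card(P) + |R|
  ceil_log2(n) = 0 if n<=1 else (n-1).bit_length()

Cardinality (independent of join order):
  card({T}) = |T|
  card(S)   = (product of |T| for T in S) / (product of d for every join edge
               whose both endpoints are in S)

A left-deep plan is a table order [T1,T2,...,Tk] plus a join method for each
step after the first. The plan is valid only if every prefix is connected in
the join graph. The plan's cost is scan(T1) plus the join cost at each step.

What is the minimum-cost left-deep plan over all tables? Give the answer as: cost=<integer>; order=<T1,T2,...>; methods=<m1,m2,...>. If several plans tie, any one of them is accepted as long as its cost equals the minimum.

cost=3200; order=A,B,C; methods=nl_idx,hash

Selinger DP (subsets sized 1..n):
  {A}: scan cost=100, card=100
  {B}: scan cost=500, card=500
  {C}: scan cost=100, card=100
  {AB}: card=400; try (B,nl_idx)→1400, (A,hash)→2400, (A,nl_idx)→4400, (B,merge)→5900, (A,merge)→6300, (B,hash)→9200 …(+2); best=1400 via (B,nl_idx)
  {AC}: card=1000; try (C,hash)→1600, (A,hash)→1600, (C,merge)→1700, (A,merge)→1700, (C,nl_idx)→1800, (A,nl_idx)→1800 …(+2); best=1600 via (C,hash)
  {BC}: card=1000; try (B,nl_idx)→2000, (C,hash)→2400, (C,nl_idx)→5000, (B,merge)→5900, (C,merge)→6300, (B,hash)→9200 …(+2); best=2000 via (B,nl_idx)
  {ABC}: card=80; try (C,hash)→3200, (C,nl_idx)→4280, (A,hash)→4400, (C,merge)→6200, (A,nl_idx)→9080, (B,nl_idx)→10680 …(+6); best=3200 via (C,hash)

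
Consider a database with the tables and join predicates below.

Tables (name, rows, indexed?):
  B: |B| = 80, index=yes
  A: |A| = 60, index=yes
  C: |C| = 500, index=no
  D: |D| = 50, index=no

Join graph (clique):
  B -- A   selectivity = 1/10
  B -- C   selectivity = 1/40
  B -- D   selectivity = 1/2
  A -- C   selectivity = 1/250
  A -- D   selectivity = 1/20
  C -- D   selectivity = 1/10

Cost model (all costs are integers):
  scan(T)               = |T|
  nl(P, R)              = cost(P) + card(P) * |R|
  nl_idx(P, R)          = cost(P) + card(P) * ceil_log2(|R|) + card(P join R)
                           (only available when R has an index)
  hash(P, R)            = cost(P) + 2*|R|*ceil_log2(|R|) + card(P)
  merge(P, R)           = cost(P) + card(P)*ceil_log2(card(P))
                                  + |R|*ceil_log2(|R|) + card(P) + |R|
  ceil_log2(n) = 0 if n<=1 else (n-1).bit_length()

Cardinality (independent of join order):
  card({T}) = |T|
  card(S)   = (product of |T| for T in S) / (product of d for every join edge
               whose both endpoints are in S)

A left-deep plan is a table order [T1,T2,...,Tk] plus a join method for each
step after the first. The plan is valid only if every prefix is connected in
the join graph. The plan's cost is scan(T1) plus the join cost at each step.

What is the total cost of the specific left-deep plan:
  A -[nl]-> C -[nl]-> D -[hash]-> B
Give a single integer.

step 1: scan A: cost=60, card=60
step 2: join C via nl
    card(P join C) = 60*500/(250) = 120
    cost = 60 + 60*500 = 30060
step 3: join D via nl
    card(P join D) = 120*50/(20*10) = 30
    cost = 30060 + 120*50 = 36060
step 4: join B via hash
    card(P join B) = 30*80/(10*40*2) = 3
    cost = 36060 + 2*80*7 + 30 = 37210

37210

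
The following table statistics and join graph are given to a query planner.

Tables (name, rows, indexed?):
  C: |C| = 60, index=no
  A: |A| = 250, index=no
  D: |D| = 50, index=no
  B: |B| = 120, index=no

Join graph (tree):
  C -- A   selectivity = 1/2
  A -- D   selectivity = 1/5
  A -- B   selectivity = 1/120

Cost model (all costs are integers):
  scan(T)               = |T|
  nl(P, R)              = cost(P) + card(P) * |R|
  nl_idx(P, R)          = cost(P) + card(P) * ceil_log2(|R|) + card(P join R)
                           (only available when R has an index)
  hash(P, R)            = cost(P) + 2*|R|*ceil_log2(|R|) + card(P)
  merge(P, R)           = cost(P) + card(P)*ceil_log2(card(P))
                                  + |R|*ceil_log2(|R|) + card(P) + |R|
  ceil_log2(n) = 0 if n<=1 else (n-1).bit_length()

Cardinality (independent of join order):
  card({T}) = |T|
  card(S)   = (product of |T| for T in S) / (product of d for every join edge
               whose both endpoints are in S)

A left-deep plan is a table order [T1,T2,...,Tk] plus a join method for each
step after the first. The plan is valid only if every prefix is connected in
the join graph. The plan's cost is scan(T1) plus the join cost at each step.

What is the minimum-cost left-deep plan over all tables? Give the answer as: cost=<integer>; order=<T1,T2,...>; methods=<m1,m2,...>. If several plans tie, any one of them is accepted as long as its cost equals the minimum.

cost=6250; order=A,B,D,C; methods=hash,hash,hash

Selinger DP (subsets sized 1..n):
  {C}: scan cost=60, card=60
  {A}: scan cost=250, card=250
  {D}: scan cost=50, card=50
  {B}: scan cost=120, card=120
  {AC}: card=7500; try (C,hash)→1220, (A,merge)→2730, (C,merge)→2920, (A,hash)→4120, (A,nl)→15060, (C,nl)→15250; best=1220 via (C,hash)
  {AD}: card=2500; try (D,hash)→1100, (A,merge)→2650, (D,merge)→2850, (A,hash)→4100, (A,nl)→12550, (D,nl)→12750; best=1100 via (D,hash)
  {AB}: card=250; try (B,hash)→2180, (A,merge)→3330, (B,merge)→3460, (A,hash)→4240, (A,nl)→30120, (B,nl)→30250; best=2180 via (B,hash)
  {ACD}: card=75000; try (C,hash)→4320, (D,hash)→9320, (C,merge)→34020, (D,merge)→106570, (C,nl)→151100, (D,nl)→376220; best=4320 via (C,hash)
  {ABC}: card=7500; try (C,hash)→3150, (C,merge)→4850, (B,hash)→10400, (C,nl)→17180, (B,merge)→107180, (B,nl)→901220; best=3150 via (C,hash)
  {ABD}: card=2500; try (D,hash)→3030, (D,merge)→4780, (B,hash)→5280, (D,nl)→14680, (B,merge)→34560, (B,nl)→301100; best=3030 via (D,hash)
  {ABCD}: card=75000; try (C,hash)→6250, (D,hash)→11250, (C,merge)→35950, (B,hash)→81000, (D,merge)→108500, (C,nl)→153030 …(+3); best=6250 via (C,hash)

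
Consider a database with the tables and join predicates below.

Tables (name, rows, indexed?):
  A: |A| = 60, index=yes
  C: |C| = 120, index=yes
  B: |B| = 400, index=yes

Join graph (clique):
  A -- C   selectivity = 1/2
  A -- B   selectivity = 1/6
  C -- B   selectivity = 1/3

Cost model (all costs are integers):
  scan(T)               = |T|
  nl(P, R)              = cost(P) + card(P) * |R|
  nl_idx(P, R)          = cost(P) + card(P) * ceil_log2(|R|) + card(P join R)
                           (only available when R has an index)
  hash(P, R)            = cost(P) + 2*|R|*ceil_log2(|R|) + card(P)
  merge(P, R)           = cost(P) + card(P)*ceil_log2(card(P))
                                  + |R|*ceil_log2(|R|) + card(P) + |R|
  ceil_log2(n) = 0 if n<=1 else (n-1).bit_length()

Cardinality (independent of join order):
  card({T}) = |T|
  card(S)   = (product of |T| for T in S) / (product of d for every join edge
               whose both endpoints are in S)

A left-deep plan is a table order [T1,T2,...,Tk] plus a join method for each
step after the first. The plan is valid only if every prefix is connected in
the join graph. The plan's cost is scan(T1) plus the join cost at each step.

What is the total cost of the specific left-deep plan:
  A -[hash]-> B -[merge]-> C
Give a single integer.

step 1: scan A: cost=60, card=60
step 2: join B via hash
    card(P join B) = 60*400/(6) = 4000
    cost = 60 + 2*400*9 + 60 = 7320
step 3: join C via merge
    card(P join C) = 4000*120/(2*3) = 80000
    cost = 7320 + 4000*12 + 120*7 + 4000 + 120 = 60280

60280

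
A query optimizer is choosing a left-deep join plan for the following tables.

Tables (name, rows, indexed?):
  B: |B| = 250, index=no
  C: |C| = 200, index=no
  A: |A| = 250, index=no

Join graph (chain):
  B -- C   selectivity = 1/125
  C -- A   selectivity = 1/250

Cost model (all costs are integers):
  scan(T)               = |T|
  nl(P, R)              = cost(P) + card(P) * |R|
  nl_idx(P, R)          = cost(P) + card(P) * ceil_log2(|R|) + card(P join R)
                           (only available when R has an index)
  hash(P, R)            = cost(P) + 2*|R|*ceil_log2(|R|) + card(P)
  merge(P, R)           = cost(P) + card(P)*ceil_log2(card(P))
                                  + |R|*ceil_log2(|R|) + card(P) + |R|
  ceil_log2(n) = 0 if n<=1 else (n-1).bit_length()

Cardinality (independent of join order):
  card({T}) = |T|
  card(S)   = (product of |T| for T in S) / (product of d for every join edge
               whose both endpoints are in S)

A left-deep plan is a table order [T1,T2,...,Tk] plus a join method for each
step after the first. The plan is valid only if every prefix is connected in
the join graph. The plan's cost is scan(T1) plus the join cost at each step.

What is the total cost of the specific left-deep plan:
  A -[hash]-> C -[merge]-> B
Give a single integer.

7750

step 1: scan A: cost=250, card=250
step 2: join C via hash
    card(P join C) = 250*200/(250) = 200
    cost = 250 + 2*200*8 + 250 = 3700
step 3: join B via merge
    card(P join B) = 200*250/(125) = 400
    cost = 3700 + 200*8 + 250*8 + 200 + 250 = 7750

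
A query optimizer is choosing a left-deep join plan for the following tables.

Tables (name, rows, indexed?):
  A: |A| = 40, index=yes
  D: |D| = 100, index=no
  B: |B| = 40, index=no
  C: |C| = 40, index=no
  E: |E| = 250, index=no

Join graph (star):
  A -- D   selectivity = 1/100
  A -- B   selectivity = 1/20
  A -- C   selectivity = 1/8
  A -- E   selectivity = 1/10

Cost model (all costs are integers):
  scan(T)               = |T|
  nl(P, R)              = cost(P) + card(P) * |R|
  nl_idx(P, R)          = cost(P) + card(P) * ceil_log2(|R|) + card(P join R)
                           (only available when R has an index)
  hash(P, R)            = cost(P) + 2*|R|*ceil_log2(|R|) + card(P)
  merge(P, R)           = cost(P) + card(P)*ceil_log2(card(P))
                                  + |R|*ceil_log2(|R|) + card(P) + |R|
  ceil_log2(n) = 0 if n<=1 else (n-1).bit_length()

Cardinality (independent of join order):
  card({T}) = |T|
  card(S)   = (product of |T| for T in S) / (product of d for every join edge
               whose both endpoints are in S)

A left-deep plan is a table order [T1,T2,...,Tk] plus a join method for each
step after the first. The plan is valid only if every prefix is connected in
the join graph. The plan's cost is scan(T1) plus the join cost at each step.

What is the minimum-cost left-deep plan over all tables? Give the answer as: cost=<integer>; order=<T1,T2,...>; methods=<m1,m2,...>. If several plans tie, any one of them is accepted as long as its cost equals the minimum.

cost=6160; order=D,A,B,C,E; methods=hash,hash,hash,hash

Selinger DP (subsets sized 1..n):
  {A}: scan cost=40, card=40
  {D}: scan cost=100, card=100
  {B}: scan cost=40, card=40
  {C}: scan cost=40, card=40
  {E}: scan cost=250, card=250
  {AD}: card=40; try (A,hash)→680, (A,nl_idx)→740, (D,merge)→1120, (A,merge)→1180, (D,hash)→1480, (D,nl)→4040 …(+1); best=680 via (A,hash)
  {AB}: card=80; try (A,nl_idx)→360, (B,hash)→560, (A,hash)→560, (B,merge)→600, (A,merge)→600, (B,nl)→1640 …(+1); best=360 via (A,nl_idx)
  {AC}: card=200; try (A,nl_idx)→480, (C,hash)→560, (A,hash)→560, (C,merge)→600, (A,merge)→600, (C,nl)→1640 …(+1); best=480 via (A,nl_idx)
  {AE}: card=1000; try (A,hash)→980, (E,merge)→2570, (A,nl_idx)→2750, (A,merge)→2780, (E,hash)→4080, (E,nl)→10040 …(+1); best=980 via (A,hash)
  {ABD}: card=80; try (B,hash)→1200, (B,merge)→1240, (D,merge)→1800, (D,hash)→1840, (B,nl)→2280, (D,nl)→8360; best=1200 via (B,hash)
  {ACD}: card=200; try (C,hash)→1200, (C,merge)→1240, (D,hash)→2080, (C,nl)→2280, (D,merge)→3080, (D,nl)→20480; best=1200 via (C,hash)
  {ADE}: card=1000; try (E,merge)→3210, (D,hash)→3380, (E,hash)→4720, (E,nl)→10680, (D,merge)→12780, (D,nl)→100980; best=3210 via (E,merge)
  {ABC}: card=400; try (C,hash)→920, (B,hash)→1160, (C,merge)→1280, (B,merge)→2560, (C,nl)→3560, (B,nl)→8480; best=920 via (C,hash)
  {ABE}: card=2000; try (B,hash)→2460, (E,merge)→3250, (E,hash)→4440, (B,merge)→12260, (E,nl)→20360, (B,nl)→40980; best=2460 via (B,hash)
  {ACE}: card=5000; try (C,hash)→2460, (E,merge)→4530, (E,hash)→4680, (C,merge)→12260, (C,nl)→40980, (E,nl)→50480; best=2460 via (C,hash)
  {ABCD}: card=400; try (C,hash)→1760, (B,hash)→1880, (C,merge)→2120, (D,hash)→2720, (B,merge)→3280, (C,nl)→4400 …(+3); best=1760 via (C,hash)
  {ABDE}: card=2000; try (E,merge)→4090, (B,hash)→4690, (E,hash)→5280, (D,hash)→5860, (B,merge)→14490, (E,nl)→21200 …(+3); best=4090 via (E,merge)
  {ACDE}: card=5000; try (C,hash)→4690, (E,merge)→5250, (E,hash)→5400, (D,hash)→8860, (C,merge)→14490, (C,nl)→43210 …(+3); best=4690 via (C,hash)
  {ABCE}: card=10000; try (C,hash)→4940, (E,hash)→5320, (E,merge)→7170, (B,hash)→7940, (C,merge)→26740, (B,merge)→72740 …(+3); best=4940 via (C,hash)
  {ABCDE}: card=10000; try (E,hash)→6160, (C,hash)→6570, (E,merge)→8010, (B,hash)→10170, (D,hash)→16340, (C,merge)→28370 …(+6); best=6160 via (E,hash)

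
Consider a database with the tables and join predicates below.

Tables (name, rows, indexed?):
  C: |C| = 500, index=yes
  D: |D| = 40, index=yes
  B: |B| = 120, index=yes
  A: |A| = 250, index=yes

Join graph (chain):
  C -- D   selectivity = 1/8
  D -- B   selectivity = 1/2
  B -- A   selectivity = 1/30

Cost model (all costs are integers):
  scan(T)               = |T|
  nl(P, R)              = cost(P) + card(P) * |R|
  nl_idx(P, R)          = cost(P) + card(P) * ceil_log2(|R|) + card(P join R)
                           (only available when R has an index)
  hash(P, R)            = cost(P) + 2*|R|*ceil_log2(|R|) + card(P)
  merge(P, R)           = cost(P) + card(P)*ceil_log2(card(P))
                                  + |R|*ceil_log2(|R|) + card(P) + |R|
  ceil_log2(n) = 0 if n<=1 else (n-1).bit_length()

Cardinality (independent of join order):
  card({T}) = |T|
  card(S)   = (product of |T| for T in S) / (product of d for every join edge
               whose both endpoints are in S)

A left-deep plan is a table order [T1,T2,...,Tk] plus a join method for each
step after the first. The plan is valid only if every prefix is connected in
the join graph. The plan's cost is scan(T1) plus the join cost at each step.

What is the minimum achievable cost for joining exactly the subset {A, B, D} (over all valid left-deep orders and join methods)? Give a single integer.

Selinger DP over subsets of {A,B,D}:
  {D}: scan cost=40, card=40
  {B}: scan cost=120, card=120
  {A}: scan cost=250, card=250
  {BD}: card=2400; try (D,hash)→720, (B,merge)→1280, (D,merge)→1360, (B,hash)→1760, (B,nl_idx)→2720, (D,nl_idx)→3240 …(+2); best=720 via (D,hash)
  {AB}: card=1000; try (A,nl_idx)→2080, (B,hash)→2180, (B,nl_idx)→3000, (A,merge)→3330, (B,merge)→3460, (A,hash)→4240 …(+2); best=2080 via (A,nl_idx)
  {ABD}: card=20000; try (D,hash)→3560, (A,hash)→7120, (D,merge)→13360, (D,nl_idx)→28080, (A,merge)→34170, (A,nl_idx)→39920 …(+2); best=3560 via (D,hash)

3560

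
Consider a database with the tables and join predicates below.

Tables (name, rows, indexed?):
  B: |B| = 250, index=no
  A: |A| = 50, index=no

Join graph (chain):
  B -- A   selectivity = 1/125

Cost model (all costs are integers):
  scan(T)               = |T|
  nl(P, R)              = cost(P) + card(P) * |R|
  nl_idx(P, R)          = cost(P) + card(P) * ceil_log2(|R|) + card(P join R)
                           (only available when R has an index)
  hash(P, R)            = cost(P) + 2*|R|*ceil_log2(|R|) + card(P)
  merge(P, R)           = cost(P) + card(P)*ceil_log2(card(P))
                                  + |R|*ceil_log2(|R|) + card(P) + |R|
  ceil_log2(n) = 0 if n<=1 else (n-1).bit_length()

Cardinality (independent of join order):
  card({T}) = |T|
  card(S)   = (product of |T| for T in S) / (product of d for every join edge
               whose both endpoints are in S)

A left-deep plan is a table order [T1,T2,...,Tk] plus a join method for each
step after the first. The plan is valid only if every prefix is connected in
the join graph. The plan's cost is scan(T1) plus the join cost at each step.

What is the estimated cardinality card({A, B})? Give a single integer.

Tables in S: A(50), B(250)
Edges inside S: B-A(d=125)
numerator = 50 * 250 = 12500
denominator = 125 = 125
card(S) = 12500 / 125 = 100

100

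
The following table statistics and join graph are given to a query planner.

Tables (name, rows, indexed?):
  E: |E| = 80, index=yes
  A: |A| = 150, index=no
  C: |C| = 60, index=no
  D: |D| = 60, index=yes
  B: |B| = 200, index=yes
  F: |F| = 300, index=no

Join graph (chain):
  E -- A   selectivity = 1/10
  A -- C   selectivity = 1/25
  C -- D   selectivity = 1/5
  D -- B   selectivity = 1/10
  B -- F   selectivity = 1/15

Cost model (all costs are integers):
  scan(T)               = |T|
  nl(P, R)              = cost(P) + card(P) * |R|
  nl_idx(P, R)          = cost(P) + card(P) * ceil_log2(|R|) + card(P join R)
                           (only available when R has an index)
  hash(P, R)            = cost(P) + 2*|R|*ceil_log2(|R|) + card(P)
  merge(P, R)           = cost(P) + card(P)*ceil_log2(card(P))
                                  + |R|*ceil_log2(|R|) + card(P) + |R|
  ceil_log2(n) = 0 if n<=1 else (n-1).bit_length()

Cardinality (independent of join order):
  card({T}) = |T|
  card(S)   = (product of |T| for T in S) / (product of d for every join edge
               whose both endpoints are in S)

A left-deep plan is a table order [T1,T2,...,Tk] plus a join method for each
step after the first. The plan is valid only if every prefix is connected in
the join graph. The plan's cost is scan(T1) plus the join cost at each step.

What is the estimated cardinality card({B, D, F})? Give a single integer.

24000

Tables in S: B(200), D(60), F(300)
Edges inside S: D-B(d=10), B-F(d=15)
numerator = 200 * 60 * 300 = 3600000
denominator = 10 * 15 = 150
card(S) = 3600000 / 150 = 24000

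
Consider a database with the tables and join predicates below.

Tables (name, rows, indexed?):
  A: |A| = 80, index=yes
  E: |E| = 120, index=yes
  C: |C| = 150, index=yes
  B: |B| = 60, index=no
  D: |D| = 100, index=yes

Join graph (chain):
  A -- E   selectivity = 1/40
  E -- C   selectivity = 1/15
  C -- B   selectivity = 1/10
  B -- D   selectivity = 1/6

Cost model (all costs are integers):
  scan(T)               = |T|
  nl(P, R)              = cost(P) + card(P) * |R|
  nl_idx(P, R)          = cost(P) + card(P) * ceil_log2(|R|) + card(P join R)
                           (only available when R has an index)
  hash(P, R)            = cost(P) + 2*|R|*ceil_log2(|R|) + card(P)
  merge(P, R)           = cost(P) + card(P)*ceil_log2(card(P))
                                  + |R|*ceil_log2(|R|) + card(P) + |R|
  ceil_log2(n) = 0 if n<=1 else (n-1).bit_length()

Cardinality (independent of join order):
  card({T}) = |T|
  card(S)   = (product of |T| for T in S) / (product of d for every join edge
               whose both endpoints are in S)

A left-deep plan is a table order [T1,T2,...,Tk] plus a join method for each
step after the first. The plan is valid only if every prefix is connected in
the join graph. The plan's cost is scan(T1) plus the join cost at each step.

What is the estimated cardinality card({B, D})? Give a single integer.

1000

Tables in S: B(60), D(100)
Edges inside S: B-D(d=6)
numerator = 60 * 100 = 6000
denominator = 6 = 6
card(S) = 6000 / 6 = 1000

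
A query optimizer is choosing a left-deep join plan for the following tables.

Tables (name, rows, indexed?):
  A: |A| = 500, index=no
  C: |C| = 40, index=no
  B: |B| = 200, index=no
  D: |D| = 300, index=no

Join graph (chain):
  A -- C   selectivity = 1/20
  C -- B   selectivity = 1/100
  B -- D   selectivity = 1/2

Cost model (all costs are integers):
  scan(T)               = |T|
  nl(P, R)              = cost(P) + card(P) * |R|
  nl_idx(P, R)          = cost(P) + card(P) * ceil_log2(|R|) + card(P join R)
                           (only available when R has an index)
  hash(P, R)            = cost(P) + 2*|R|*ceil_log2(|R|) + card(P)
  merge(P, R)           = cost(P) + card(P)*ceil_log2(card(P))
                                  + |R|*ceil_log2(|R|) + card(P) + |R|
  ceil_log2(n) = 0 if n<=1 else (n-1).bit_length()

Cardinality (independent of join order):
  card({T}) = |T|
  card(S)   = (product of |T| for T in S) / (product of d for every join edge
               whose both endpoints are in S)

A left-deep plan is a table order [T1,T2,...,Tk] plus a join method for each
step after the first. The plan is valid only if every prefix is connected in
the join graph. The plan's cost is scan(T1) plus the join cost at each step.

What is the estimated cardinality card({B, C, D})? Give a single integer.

12000

Tables in S: B(200), C(40), D(300)
Edges inside S: C-B(d=100), B-D(d=2)
numerator = 200 * 40 * 300 = 2400000
denominator = 100 * 2 = 200
card(S) = 2400000 / 200 = 12000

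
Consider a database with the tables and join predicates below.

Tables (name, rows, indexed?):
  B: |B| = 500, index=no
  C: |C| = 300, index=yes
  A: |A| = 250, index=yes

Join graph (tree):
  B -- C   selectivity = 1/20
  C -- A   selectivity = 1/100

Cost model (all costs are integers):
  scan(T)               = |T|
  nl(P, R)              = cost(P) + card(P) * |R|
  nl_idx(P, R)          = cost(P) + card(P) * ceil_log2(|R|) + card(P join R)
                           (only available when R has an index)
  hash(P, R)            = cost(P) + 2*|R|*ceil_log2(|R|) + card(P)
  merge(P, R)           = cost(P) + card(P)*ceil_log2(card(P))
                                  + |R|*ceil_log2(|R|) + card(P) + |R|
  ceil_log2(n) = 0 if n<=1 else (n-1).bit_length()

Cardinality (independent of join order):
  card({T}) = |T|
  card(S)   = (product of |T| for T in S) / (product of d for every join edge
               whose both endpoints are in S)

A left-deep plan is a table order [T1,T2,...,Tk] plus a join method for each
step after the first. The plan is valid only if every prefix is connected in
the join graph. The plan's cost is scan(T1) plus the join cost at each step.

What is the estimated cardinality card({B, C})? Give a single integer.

7500

Tables in S: B(500), C(300)
Edges inside S: B-C(d=20)
numerator = 500 * 300 = 150000
denominator = 20 = 20
card(S) = 150000 / 20 = 7500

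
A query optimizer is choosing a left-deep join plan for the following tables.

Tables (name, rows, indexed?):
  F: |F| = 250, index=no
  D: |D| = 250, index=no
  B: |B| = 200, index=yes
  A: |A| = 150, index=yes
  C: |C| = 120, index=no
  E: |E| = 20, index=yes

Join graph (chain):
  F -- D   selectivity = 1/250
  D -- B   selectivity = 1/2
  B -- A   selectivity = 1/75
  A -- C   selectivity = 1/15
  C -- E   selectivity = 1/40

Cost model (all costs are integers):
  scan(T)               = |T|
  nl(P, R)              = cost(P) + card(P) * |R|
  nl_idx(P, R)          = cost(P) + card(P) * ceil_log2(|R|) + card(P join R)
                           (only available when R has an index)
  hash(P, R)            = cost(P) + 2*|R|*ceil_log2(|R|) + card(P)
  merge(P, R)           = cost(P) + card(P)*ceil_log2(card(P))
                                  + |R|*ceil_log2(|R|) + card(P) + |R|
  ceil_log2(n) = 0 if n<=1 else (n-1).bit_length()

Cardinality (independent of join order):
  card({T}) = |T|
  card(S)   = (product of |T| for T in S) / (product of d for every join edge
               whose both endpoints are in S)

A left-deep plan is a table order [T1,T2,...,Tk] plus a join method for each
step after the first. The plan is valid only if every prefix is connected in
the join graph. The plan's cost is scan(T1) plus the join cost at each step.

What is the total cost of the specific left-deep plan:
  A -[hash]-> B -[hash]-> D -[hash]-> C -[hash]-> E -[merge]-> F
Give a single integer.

step 1: scan A: cost=150, card=150
step 2: join B via hash
    card(P join B) = 150*200/(75) = 400
    cost = 150 + 2*200*8 + 150 = 3500
step 3: join D via hash
    card(P join D) = 400*250/(2) = 50000
    cost = 3500 + 2*250*8 + 400 = 7900
step 4: join C via hash
    card(P join C) = 50000*120/(15) = 400000
    cost = 7900 + 2*120*7 + 50000 = 59580
step 5: join E via hash
    card(P join E) = 400000*20/(40) = 200000
    cost = 59580 + 2*20*5 + 400000 = 459780
step 6: join F via merge
    card(P join F) = 200000*250/(250) = 200000
    cost = 459780 + 200000*18 + 250*8 + 200000 + 250 = 4262030

4262030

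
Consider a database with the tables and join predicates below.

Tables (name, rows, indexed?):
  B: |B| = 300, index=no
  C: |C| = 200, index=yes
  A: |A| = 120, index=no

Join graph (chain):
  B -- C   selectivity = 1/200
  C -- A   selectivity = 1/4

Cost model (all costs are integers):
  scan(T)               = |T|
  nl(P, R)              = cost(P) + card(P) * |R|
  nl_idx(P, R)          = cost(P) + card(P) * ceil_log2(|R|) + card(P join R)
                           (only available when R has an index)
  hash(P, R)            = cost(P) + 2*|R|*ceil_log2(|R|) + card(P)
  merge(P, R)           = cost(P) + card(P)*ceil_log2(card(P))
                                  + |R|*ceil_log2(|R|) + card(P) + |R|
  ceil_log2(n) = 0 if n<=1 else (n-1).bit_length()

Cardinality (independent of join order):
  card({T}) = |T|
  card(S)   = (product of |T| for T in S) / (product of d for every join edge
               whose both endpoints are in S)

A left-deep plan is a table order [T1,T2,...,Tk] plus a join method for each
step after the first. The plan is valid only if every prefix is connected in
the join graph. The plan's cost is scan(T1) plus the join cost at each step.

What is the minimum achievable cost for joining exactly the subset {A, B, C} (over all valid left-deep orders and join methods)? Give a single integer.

Selinger DP over subsets of {A,B,C}:
  {B}: scan cost=300, card=300
  {C}: scan cost=200, card=200
  {A}: scan cost=120, card=120
  {BC}: card=300; try (C,nl_idx)→3000, (C,hash)→3800, (B,merge)→5000, (C,merge)→5100, (B,hash)→5800, (B,nl)→60200 …(+1); best=3000 via (C,nl_idx)
  {AC}: card=6000; try (A,hash)→2080, (C,merge)→2880, (A,merge)→2960, (C,hash)→3440, (C,nl_idx)→7080, (C,nl)→24120 …(+1); best=2080 via (A,hash)
  {ABC}: card=9000; try (A,hash)→4980, (A,merge)→6960, (B,hash)→13480, (A,nl)→39000, (B,merge)→89080, (B,nl)→1802080; best=4980 via (A,hash)

4980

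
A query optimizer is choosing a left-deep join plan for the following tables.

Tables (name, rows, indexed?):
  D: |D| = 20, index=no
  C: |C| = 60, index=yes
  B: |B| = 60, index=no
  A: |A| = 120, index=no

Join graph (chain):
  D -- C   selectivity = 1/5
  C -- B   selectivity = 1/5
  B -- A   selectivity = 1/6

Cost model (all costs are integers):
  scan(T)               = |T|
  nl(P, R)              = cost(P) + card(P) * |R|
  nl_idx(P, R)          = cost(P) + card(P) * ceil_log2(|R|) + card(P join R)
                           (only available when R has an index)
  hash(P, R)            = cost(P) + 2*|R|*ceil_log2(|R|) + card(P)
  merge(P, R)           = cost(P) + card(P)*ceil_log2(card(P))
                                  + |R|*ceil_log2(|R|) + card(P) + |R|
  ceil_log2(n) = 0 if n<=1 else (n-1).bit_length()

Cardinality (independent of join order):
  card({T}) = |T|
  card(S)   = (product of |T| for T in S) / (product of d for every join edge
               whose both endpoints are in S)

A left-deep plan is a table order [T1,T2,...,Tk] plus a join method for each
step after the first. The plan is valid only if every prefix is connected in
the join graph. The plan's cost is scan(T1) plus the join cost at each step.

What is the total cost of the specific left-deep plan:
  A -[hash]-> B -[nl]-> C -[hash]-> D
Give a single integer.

87560

step 1: scan A: cost=120, card=120
step 2: join B via hash
    card(P join B) = 120*60/(6) = 1200
    cost = 120 + 2*60*6 + 120 = 960
step 3: join C via nl
    card(P join C) = 1200*60/(5) = 14400
    cost = 960 + 1200*60 = 72960
step 4: join D via hash
    card(P join D) = 14400*20/(5) = 57600
    cost = 72960 + 2*20*5 + 14400 = 87560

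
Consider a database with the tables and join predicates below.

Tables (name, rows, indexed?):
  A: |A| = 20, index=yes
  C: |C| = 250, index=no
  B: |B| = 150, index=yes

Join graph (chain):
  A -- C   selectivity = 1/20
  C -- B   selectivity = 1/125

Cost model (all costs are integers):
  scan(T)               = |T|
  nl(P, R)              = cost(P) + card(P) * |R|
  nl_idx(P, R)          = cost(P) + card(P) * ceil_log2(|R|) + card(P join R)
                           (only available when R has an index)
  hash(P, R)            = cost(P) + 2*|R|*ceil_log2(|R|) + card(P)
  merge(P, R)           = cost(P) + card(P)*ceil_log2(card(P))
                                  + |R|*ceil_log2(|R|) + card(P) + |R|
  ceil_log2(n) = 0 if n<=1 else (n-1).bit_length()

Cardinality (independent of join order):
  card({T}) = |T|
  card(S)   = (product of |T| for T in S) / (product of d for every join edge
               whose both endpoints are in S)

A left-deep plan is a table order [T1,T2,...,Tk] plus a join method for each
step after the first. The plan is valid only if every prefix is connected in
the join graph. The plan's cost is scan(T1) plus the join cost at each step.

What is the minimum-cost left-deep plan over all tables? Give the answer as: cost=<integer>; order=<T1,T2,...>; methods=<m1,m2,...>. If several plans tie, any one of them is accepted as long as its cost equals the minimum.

cost=3000; order=C,A,B; methods=hash,nl_idx

Selinger DP (subsets sized 1..n):
  {A}: scan cost=20, card=20
  {C}: scan cost=250, card=250
  {B}: scan cost=150, card=150
  {AC}: card=250; try (A,hash)→700, (A,nl_idx)→1750, (C,merge)→2390, (A,merge)→2620, (C,hash)→4040, (C,nl)→5020 …(+1); best=700 via (A,hash)
  {BC}: card=300; try (B,nl_idx)→2550, (B,hash)→2900, (C,merge)→3750, (B,merge)→3850, (C,hash)→4300, (C,nl)→37650 …(+1); best=2550 via (B,nl_idx)
  {ABC}: card=300; try (B,nl_idx)→3000, (A,hash)→3050, (B,hash)→3350, (B,merge)→4300, (A,nl_idx)→4350, (A,merge)→5670 …(+2); best=3000 via (B,nl_idx)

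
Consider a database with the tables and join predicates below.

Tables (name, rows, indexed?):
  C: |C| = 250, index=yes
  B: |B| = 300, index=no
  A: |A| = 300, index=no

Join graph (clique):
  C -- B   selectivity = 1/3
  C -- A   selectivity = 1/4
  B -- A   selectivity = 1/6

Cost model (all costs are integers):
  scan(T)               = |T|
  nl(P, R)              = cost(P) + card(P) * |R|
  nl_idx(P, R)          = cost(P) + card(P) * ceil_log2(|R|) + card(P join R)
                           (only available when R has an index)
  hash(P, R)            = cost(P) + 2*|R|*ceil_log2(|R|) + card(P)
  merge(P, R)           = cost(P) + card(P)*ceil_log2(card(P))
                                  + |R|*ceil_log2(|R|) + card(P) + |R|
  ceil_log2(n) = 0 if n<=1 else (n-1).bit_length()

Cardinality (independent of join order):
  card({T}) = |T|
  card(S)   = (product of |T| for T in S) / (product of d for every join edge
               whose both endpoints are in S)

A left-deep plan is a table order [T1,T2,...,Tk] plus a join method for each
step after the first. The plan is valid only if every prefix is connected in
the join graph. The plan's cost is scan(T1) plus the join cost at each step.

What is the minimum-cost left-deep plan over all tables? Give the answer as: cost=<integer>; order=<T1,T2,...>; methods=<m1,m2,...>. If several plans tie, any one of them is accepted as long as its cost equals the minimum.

cost=25000; order=A,B,C; methods=hash,hash

Selinger DP (subsets sized 1..n):
  {C}: scan cost=250, card=250
  {B}: scan cost=300, card=300
  {A}: scan cost=300, card=300
  {BC}: card=25000; try (C,hash)→4600, (B,merge)→5500, (C,merge)→5550, (B,hash)→5900, (C,nl_idx)→27700, (B,nl)→75250 …(+1); best=4600 via (C,hash)
  {AC}: card=18750; try (C,hash)→4600, (A,merge)→5500, (C,merge)→5550, (A,hash)→5900, (C,nl_idx)→21450, (A,nl)→75250 …(+1); best=4600 via (C,hash)
  {AB}: card=15000; try (B,hash)→6000, (A,hash)→6000, (B,merge)→6300, (A,merge)→6300, (B,nl)→90300, (A,nl)→90300; best=6000 via (B,hash)
  {ABC}: card=312500; try (C,hash)→25000, (B,hash)→28750, (A,hash)→35000, (C,merge)→233250, (B,merge)→307600, (A,merge)→407600 …(+4); best=25000 via (C,hash)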